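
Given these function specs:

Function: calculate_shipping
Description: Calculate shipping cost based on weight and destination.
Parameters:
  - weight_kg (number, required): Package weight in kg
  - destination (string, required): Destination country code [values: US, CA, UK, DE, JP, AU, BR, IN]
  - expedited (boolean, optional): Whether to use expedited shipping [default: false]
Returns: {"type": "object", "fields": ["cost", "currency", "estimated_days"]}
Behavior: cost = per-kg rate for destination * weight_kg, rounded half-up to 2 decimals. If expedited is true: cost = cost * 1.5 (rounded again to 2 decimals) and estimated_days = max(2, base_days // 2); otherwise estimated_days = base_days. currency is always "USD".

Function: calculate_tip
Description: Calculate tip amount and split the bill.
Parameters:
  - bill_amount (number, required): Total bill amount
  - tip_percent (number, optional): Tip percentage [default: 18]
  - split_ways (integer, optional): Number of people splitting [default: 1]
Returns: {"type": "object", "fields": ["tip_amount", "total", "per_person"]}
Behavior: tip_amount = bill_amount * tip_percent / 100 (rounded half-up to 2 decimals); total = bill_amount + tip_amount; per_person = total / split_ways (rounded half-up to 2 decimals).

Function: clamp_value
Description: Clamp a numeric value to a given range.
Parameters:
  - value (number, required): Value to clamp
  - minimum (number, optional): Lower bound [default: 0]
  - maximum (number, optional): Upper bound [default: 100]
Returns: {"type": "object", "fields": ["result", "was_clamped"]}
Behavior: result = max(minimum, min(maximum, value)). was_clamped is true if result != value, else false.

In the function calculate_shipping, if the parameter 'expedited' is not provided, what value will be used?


The calculate_shipping spec declares:
  - expedited (boolean, optional): Whether to use expedited shipping [default: false]
Default:
false


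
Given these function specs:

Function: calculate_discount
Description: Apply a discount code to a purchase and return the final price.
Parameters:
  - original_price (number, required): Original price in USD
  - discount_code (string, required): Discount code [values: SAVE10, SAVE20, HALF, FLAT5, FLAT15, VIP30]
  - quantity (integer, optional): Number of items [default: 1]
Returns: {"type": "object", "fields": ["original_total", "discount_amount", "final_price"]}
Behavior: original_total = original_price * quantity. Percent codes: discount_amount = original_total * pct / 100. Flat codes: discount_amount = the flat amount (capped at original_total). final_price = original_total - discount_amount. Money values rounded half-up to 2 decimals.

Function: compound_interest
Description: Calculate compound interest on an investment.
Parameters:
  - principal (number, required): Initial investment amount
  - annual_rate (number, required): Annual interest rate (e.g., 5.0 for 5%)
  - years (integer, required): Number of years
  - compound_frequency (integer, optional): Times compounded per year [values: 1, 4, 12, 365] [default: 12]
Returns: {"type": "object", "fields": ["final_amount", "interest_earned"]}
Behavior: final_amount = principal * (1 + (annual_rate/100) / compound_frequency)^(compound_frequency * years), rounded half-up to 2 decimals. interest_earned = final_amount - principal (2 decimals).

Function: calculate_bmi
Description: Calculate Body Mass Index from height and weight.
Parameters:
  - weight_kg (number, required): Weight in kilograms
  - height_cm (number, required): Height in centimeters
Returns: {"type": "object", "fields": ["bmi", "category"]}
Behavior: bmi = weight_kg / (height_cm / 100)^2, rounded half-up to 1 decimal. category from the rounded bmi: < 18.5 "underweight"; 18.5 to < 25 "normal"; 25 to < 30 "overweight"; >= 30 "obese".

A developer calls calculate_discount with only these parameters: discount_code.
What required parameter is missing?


Required parameters: original_price, discount_code
Provided: discount_code
Missing: original_price
original_price


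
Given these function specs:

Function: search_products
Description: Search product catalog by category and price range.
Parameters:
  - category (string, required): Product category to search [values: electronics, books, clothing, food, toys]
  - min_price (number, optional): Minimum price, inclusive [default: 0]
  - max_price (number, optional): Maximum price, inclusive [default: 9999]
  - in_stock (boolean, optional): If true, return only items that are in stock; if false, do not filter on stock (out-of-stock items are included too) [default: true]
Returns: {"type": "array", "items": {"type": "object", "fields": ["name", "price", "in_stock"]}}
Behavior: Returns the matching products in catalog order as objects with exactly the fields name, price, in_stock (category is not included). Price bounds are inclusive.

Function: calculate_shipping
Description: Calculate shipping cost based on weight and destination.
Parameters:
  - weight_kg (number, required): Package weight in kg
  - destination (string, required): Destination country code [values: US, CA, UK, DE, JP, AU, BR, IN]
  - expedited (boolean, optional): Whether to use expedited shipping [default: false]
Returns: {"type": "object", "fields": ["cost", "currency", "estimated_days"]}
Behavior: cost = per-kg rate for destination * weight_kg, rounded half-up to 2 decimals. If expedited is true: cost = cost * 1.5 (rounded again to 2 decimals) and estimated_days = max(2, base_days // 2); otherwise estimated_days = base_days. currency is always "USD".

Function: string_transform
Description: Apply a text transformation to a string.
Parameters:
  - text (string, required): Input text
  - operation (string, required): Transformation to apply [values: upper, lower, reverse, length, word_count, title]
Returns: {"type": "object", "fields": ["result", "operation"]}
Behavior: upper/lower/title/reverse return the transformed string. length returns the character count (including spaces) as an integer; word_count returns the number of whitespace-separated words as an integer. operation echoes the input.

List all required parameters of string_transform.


Parameters of string_transform and their required/optional flag:
  text: required
  operation: required
operation, text


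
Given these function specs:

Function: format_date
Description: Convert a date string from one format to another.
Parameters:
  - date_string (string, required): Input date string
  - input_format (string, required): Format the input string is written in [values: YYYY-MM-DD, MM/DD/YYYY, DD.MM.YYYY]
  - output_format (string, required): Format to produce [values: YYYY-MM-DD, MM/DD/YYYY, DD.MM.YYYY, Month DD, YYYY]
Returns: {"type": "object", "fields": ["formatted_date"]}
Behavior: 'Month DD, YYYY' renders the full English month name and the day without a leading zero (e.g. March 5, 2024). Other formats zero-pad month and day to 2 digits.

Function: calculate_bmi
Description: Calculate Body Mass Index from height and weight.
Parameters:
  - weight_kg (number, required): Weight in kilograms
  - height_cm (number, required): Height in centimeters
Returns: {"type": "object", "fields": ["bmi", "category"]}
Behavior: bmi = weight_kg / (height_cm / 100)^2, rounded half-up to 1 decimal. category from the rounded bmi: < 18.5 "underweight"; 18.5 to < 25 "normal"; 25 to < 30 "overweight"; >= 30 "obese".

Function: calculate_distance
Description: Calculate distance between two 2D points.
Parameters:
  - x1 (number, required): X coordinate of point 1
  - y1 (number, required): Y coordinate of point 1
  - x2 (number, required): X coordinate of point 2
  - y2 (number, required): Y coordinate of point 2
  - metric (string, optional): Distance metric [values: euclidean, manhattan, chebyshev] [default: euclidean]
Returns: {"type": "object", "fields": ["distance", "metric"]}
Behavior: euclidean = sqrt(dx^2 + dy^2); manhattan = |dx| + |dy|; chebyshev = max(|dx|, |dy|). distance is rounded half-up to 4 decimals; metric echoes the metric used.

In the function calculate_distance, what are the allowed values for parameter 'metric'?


The calculate_distance spec declares:
  - metric (string, optional): Distance metric [values: euclidean, manhattan, chebyshev] [default: euclidean]
Allowed values:
euclidean, manhattan, chebyshev


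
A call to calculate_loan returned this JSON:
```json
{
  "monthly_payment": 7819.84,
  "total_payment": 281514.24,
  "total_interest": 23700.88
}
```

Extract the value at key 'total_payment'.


281514.24


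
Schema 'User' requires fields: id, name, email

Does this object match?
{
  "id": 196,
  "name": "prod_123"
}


Checking required fields...
Missing: email
Invalid - missing required field 'email'


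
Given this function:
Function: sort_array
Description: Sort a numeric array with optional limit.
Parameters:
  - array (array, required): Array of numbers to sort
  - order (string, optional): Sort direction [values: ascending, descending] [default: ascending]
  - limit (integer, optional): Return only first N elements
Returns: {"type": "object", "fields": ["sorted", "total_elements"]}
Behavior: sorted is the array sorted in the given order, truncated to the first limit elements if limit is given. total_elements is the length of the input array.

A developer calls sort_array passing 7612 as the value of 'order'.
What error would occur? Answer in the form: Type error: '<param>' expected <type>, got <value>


Spec: 'order' is declared as string; 7612 is an integer.
Type error: 'order' expected string, got 7612


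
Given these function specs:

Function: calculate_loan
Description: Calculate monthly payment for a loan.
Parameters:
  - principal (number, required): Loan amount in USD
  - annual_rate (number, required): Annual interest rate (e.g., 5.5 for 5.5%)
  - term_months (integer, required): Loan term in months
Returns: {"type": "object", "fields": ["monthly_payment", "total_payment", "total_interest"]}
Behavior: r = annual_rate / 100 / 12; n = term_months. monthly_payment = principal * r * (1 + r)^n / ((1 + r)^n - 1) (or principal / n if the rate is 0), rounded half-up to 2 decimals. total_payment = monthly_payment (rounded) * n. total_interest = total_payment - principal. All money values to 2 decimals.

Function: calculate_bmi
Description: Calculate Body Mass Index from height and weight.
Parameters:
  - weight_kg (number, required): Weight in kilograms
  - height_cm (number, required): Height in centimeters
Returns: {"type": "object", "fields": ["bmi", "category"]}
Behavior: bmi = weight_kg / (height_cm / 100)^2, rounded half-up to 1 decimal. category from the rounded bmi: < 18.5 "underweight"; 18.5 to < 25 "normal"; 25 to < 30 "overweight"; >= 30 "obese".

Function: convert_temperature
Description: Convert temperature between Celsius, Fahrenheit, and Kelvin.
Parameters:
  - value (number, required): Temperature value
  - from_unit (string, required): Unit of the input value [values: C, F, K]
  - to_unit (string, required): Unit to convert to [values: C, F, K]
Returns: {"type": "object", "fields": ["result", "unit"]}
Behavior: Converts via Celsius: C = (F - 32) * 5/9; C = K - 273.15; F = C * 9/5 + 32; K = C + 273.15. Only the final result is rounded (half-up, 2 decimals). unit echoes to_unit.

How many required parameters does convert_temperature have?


Parameters of convert_temperature: value (required), from_unit (required), to_unit (required)
Required count:
3


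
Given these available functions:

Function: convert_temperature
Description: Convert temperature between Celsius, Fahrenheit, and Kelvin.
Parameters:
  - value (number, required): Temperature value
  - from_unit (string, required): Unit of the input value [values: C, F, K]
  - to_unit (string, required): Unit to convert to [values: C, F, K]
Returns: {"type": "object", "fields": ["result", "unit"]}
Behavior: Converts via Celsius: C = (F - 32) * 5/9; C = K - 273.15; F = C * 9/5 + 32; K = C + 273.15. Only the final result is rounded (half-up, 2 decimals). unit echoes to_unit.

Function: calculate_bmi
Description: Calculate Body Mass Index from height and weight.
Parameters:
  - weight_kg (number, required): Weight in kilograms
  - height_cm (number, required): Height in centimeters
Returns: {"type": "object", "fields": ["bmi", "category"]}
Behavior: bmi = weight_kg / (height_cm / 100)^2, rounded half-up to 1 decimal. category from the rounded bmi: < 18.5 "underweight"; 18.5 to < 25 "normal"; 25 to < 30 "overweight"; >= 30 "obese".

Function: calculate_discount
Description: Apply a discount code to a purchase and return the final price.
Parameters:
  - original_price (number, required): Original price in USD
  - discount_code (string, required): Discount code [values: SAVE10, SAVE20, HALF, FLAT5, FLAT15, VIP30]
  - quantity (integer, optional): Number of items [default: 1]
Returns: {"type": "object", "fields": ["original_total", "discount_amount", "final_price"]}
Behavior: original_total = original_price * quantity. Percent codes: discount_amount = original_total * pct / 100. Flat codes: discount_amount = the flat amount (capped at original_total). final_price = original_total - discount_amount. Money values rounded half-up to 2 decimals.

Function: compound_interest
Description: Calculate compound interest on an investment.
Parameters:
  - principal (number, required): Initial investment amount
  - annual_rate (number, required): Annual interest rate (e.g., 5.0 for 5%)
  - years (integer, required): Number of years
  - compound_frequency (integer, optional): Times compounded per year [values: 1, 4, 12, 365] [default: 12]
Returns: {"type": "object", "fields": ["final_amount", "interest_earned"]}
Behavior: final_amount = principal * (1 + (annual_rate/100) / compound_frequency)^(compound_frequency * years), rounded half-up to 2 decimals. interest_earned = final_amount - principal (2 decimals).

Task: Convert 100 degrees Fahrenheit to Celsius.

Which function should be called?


The task needs a function whose description is: Convert temperature between Celsius, Fahrenheit, and Kelvin.
convert_temperature


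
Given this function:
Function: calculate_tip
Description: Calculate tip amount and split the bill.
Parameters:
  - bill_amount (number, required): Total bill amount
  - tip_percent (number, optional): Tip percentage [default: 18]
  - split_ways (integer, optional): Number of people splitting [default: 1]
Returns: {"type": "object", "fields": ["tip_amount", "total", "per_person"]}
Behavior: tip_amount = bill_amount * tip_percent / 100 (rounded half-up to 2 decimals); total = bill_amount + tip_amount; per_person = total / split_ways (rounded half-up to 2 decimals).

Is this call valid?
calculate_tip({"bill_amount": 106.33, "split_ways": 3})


Checking all required parameters present and types match... All valid.
Valid


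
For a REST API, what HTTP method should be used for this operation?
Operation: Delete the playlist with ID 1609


GET = read, POST = create, PUT = update/replace, DELETE = remove
This operation is a removal.
DELETE


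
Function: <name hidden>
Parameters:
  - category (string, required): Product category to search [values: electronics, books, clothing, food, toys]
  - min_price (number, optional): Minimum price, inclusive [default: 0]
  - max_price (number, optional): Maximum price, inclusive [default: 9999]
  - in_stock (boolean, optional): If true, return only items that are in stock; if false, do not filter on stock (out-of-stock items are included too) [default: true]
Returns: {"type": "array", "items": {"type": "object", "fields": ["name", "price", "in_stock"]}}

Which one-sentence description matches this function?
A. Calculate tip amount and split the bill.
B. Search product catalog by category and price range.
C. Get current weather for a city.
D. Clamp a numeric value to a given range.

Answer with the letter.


Parameters category, min_price, max_price, in_stock and return "array" fit: Search product catalog by category and price range.
B


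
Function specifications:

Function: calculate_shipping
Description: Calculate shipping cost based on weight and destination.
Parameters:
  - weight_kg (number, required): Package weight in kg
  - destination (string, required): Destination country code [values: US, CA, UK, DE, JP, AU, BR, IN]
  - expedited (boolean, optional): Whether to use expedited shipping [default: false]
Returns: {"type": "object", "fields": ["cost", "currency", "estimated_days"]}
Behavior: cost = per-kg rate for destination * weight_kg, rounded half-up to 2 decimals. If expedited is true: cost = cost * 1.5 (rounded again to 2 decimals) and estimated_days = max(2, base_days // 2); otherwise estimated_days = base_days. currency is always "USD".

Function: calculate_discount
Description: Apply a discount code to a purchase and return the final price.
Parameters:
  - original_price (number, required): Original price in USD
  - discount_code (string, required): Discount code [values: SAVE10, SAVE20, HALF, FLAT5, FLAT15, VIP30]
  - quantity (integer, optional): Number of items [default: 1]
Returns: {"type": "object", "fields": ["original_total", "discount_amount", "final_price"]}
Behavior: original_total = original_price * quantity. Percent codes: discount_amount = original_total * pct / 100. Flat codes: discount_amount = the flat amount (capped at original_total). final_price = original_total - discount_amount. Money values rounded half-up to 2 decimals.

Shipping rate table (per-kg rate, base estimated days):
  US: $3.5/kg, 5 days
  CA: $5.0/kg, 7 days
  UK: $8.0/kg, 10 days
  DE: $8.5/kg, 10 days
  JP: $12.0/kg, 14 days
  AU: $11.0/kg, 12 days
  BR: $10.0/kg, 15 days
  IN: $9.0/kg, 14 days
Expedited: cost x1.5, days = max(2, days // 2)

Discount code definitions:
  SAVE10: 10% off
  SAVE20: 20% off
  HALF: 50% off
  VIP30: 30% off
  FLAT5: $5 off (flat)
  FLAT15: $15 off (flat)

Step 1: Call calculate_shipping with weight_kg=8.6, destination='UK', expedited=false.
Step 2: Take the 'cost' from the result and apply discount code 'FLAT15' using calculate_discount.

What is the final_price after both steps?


Step 1: calculate_shipping(weight_kg=8.6, destination=UK, expedited=false)
  Rate for UK: $8.0/kg, base 10 days
  cost = 8.0 * 8.6 = 68.8 -> 68.80
  expedited not set/false: estimated_days = 10
  -> cost = 68.80 USD
Step 2: calculate_discount(original_price=68.8, discount_code=FLAT15, quantity=1)
  original_total = 68.8 * 1 = 68.80
  FLAT15 = $15 flat: discount_amount = min(15.00, 68.80) = 15.00
  final_price = 68.80 - 15.00 = 53.80
  -> final_price = 53.80
$53.80


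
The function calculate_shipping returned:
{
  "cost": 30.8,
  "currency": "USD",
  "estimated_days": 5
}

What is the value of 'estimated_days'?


5


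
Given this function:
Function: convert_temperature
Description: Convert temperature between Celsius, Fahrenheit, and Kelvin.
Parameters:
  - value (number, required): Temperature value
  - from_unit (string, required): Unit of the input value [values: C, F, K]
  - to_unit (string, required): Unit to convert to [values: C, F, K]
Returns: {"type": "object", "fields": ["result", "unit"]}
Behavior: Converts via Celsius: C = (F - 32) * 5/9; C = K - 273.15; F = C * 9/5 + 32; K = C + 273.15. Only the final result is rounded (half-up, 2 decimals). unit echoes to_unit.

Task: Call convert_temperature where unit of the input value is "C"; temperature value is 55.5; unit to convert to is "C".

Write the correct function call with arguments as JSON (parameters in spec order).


Mapping each described value to its parameter name:
  'Unit of the input value' -> from_unit = "C"
  'Temperature value' -> value = 55.5
  'Unit to convert to' -> to_unit = "C"
convert_temperature({"value": 55.5, "from_unit": "C", "to_unit": "C"})


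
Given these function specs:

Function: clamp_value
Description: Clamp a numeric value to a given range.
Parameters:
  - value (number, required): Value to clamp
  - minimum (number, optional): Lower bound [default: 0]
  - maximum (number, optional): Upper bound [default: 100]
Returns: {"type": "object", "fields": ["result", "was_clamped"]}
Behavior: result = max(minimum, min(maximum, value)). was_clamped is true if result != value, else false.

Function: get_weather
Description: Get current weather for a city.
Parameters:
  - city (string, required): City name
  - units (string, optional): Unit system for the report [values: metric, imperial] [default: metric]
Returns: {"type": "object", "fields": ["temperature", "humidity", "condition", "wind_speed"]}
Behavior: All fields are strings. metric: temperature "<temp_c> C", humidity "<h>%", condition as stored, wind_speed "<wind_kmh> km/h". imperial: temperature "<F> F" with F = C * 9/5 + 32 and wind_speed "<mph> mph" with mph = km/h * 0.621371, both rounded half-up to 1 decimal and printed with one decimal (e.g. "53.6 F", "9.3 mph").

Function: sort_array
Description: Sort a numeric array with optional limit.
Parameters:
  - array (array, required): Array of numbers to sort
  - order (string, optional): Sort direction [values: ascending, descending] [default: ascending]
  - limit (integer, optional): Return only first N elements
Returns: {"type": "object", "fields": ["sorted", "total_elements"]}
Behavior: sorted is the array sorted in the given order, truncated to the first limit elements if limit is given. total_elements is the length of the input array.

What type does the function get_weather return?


The get_weather spec declares Returns: {"type": "object", "fields": ["temperature", "humidity", "condition", "wind_speed"]}
Type:
object


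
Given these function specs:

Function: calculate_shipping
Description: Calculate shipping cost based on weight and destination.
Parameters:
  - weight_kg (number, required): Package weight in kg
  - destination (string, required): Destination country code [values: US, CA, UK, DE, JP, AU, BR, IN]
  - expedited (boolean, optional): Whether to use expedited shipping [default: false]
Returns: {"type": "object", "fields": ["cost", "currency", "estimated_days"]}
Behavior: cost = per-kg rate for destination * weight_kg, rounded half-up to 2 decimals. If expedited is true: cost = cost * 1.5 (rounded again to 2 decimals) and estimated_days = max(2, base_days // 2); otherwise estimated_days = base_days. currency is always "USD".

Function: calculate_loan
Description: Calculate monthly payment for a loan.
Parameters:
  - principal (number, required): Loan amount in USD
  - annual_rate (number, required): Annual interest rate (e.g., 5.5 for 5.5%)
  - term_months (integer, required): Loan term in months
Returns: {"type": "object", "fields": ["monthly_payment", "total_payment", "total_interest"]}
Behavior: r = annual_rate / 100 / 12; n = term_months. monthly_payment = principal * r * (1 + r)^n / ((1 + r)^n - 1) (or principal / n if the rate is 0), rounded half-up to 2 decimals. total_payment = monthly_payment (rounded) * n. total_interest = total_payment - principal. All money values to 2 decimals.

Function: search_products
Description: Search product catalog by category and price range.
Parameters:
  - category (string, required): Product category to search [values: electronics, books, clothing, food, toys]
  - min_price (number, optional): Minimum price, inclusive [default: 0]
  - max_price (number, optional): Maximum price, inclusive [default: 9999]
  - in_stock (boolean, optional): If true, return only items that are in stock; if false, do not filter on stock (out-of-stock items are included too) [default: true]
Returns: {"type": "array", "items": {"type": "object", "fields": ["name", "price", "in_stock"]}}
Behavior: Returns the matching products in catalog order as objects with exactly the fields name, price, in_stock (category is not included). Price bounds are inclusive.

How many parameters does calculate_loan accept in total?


Parameters of calculate_loan: principal (required), annual_rate (required), term_months (required)
Total:
3


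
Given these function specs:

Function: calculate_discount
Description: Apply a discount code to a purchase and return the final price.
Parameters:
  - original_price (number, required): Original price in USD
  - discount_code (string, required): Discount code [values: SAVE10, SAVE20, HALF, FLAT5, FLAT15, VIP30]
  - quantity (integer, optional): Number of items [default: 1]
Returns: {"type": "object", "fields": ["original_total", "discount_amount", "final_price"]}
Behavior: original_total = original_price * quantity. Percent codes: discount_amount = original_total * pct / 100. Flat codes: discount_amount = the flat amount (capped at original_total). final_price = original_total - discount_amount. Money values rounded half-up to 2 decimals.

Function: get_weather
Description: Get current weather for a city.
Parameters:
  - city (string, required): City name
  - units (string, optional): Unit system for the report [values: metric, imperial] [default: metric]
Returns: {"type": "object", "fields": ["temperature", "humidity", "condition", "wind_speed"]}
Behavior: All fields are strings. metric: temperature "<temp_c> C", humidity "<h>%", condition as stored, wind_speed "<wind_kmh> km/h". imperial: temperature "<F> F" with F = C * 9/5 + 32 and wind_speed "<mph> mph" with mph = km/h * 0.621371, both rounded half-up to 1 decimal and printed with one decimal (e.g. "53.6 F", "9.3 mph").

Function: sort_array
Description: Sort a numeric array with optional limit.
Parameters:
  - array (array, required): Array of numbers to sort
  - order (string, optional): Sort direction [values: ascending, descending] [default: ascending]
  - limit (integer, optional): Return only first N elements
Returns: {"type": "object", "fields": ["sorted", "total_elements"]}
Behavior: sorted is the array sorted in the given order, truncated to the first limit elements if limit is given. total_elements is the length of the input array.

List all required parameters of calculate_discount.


Parameters of calculate_discount and their required/optional flag:
  original_price: required
  discount_code: required
  quantity: optional
discount_code, original_price


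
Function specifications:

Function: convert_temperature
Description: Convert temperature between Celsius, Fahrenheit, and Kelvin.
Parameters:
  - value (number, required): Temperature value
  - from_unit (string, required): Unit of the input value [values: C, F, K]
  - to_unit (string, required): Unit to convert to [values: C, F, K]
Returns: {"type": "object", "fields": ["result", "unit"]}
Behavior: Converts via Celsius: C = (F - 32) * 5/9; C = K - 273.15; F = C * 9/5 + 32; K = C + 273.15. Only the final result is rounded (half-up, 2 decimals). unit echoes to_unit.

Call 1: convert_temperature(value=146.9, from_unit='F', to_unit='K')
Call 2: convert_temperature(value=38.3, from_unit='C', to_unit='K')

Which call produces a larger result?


Call 1:
  To C: (146.9 - 32) * 5/9 = 63.833333
  To K: 63.833333 + 273.15 = 336.983333
  Round to 2 decimals: 336.98
  -> 336.98 K
Call 2:
  Input already in C: 38.3
  To K: 38.3 + 273.15 = 311.45
  Round to 2 decimals: 311.45
  -> 311.45 K
Call 1 (336.98 K)


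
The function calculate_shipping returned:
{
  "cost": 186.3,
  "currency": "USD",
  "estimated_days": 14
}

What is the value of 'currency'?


USD


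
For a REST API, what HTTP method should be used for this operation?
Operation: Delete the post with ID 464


GET = read, POST = create, PUT = update/replace, DELETE = remove
This operation is a removal.
DELETE


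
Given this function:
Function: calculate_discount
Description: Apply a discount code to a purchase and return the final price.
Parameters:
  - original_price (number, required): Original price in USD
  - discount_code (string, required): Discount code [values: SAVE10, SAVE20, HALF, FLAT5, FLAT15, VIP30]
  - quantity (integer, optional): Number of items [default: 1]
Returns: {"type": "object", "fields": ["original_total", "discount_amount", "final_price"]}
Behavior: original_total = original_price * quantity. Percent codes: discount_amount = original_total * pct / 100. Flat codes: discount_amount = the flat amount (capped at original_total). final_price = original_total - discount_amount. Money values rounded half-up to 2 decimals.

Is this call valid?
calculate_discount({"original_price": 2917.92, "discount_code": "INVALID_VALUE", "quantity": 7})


Checking parameter values...
Parameter 'discount_code' has value 'INVALID_VALUE' not in allowed: SAVE10, SAVE20, HALF, FLAT5, FLAT15, VIP30
Invalid - 'discount_code' must be one of SAVE10, SAVE20, HALF, FLAT5, FLAT15, VIP30


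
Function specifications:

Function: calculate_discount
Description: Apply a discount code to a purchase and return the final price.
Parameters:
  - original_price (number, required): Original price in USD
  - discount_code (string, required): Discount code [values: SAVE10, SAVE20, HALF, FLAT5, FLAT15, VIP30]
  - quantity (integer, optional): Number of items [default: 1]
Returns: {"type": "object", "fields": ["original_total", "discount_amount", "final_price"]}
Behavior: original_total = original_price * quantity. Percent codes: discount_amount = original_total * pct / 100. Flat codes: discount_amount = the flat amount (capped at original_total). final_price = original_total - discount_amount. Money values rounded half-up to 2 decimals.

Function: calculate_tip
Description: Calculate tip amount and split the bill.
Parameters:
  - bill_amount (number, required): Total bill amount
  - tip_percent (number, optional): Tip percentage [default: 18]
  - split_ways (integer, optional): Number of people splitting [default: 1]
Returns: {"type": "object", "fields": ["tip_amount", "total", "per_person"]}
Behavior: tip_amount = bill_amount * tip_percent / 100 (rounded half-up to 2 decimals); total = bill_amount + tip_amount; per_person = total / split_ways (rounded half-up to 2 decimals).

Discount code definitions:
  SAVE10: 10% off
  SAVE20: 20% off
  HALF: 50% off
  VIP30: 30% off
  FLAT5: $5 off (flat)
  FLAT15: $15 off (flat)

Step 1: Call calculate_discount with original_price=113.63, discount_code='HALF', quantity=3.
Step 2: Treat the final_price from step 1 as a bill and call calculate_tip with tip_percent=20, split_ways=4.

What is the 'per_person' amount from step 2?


Step 1: calculate_discount(original_price=113.63, discount_code=HALF, quantity=3)
  original_total = 113.63 * 3 = 340.89
  HALF = 50% off: discount_amount = 340.89 * 50/100 = 170.445 -> 170.45
  final_price = 340.89 - 170.45 = 170.44
  -> final_price = 170.44
Step 2: calculate_tip(bill_amount=170.44, tip_percent=20, split_ways=4)
  tip_amount = 170.44 * 20/100 = 34.088 -> 34.09
  total = 170.44 + 34.09 = 204.53
  per_person = 204.53 / 4 = 51.1325 -> 51.13
  -> per_person = 51.13
$51.13


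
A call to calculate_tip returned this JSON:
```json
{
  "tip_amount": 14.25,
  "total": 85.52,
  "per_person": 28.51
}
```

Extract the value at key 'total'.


85.52


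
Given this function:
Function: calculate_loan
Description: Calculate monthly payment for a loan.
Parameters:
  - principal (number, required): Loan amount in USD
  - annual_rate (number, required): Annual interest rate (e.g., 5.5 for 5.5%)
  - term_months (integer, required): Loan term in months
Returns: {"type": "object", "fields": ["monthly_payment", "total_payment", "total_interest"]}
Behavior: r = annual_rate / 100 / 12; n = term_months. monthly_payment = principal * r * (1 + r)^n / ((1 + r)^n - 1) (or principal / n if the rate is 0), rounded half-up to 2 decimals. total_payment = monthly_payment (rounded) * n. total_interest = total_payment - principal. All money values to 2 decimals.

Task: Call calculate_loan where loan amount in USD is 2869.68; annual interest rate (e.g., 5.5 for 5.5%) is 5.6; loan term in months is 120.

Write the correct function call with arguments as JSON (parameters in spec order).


Mapping each described value to its parameter name:
  'Loan amount in USD' -> principal = 2869.68
  'Annual interest rate (e.g., 5.5 for 5.5%)' -> annual_rate = 5.6
  'Loan term in months' -> term_months = 120
calculate_loan({"principal": 2869.68, "annual_rate": 5.6, "term_months": 120})


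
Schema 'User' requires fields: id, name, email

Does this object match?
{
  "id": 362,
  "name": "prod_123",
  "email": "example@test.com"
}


Checking required fields... All present.
Valid - all required fields present


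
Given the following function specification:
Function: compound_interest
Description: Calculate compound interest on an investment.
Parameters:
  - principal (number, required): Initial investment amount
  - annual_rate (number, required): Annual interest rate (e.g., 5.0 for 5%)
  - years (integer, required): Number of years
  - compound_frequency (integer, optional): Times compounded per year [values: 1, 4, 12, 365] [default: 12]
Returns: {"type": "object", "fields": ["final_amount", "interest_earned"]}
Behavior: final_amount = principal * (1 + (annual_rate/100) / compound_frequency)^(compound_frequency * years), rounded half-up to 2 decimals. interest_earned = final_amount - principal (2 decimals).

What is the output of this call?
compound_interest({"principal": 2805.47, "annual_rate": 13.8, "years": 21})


Defaults applied: compound_frequency=12
rate per period = 13.8/100/12 = 0.0115 (keep full precision); periods = 12 * 21 = 252
(1 + 0.0115)^252 = 17.84035742
final_amount = 2805.47 * 17.84035742 = 50050.587529 -> 50050.59
interest_earned = 50050.59 - 2805.47 = 47245.12
Output:
{"final_amount": 50050.59, "interest_earned": 47245.12}


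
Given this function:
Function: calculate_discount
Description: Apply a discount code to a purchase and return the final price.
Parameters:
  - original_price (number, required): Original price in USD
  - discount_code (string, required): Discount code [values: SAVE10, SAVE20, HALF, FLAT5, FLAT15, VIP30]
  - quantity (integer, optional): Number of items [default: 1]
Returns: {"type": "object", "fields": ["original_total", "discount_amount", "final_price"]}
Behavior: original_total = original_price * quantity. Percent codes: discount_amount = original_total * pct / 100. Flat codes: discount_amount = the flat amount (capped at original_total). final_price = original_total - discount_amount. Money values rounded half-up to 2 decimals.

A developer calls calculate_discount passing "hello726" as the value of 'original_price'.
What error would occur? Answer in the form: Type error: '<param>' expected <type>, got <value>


Spec: 'original_price' is declared as number; "hello726" is a string.
Type error: 'original_price' expected number, got "hello726"


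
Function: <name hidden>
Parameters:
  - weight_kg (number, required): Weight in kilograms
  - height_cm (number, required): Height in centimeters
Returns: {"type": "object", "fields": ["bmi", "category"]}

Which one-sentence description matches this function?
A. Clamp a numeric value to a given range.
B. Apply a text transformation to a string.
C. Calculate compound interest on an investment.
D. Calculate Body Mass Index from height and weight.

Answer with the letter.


Parameters weight_kg, height_cm and return ["bmi", "category"] fit: Calculate Body Mass Index from height and weight.
D


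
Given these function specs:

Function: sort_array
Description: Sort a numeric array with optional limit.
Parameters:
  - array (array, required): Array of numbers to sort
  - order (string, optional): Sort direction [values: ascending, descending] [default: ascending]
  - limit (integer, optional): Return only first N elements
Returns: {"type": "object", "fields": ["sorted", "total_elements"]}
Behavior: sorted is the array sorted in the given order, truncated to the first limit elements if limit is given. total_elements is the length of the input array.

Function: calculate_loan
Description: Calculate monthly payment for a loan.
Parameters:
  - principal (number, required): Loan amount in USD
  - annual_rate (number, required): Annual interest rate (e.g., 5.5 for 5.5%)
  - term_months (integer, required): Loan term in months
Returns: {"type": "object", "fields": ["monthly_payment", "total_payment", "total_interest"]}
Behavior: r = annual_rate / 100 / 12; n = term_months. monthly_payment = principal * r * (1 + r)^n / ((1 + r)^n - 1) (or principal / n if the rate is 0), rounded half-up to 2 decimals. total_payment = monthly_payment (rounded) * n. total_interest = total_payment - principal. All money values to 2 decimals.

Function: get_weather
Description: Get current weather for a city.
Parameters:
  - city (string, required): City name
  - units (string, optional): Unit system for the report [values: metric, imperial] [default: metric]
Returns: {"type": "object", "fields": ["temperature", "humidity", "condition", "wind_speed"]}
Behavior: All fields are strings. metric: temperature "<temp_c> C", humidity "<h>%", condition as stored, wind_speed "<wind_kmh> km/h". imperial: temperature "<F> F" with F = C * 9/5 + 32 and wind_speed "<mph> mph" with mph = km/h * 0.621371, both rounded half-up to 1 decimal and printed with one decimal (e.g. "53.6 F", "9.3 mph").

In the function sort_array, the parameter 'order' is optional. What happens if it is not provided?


The sort_array spec declares:
  - order (string, optional): Sort direction [values: ascending, descending] [default: ascending]
It defaults to ascending


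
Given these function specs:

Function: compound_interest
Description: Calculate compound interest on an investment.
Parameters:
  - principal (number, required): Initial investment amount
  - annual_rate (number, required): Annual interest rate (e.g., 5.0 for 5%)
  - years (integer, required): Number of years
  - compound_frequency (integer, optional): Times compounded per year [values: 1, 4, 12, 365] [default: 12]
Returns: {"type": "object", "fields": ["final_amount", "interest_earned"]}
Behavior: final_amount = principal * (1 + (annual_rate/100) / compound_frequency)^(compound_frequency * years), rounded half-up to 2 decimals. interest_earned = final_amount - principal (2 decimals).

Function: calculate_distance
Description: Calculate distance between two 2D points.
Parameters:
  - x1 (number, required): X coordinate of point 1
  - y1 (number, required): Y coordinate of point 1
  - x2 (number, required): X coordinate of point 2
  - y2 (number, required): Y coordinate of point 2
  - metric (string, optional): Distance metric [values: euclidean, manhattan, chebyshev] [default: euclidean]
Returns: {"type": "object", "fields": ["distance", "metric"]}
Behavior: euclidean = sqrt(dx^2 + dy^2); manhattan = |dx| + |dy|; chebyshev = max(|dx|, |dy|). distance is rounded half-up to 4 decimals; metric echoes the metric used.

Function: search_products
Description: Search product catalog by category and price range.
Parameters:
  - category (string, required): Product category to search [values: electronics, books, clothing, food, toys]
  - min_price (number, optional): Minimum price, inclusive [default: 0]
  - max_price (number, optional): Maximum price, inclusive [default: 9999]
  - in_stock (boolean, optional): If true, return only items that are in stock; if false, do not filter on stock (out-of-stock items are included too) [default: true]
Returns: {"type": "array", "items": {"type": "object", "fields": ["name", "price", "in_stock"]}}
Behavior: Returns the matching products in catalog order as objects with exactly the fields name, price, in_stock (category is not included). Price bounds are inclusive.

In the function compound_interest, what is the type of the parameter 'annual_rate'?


The compound_interest spec declares:
  - annual_rate (number, required): Annual interest rate (e.g., 5.0 for 5%)
Type:
number


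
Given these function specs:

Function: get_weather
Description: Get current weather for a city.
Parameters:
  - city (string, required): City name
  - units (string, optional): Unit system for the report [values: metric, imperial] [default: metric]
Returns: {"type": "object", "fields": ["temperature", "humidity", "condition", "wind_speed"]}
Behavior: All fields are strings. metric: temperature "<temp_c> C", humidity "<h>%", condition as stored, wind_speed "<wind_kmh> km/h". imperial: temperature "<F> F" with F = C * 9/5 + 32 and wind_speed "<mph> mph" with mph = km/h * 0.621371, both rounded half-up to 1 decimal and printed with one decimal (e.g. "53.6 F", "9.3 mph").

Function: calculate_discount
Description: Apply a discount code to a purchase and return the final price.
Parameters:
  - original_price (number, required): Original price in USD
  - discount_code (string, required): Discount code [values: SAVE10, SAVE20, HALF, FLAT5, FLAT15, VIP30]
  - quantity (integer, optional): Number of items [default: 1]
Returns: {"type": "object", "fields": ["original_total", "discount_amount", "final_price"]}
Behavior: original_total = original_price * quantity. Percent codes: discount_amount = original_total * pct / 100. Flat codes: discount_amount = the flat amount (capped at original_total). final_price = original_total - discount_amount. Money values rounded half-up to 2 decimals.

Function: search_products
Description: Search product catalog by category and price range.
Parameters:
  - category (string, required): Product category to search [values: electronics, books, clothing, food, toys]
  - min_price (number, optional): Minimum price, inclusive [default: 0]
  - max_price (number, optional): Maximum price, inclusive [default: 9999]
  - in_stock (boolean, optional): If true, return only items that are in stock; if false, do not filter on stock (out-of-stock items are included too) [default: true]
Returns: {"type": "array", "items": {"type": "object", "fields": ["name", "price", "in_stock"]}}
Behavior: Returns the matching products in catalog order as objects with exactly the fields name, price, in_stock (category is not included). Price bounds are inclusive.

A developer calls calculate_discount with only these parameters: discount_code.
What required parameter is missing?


Required parameters: original_price, discount_code
Provided: discount_code
Missing: original_price
original_price
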